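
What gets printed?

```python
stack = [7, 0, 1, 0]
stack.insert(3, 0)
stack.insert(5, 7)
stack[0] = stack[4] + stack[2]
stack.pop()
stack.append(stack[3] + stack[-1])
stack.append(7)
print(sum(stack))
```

insert 0 at 3 → [7, 0, 1, 0, 0]
insert 7 at 5 → [7, 0, 1, 0, 0, 7]
stack[0] = stack[4]+stack[2] = 0+1 = 1 → [1, 0, 1, 0, 0, 7]
pop() removes 7 → [1, 0, 1, 0, 0]
append stack[3]+stack[-1] = 0+0 = 0 → [1, 0, 1, 0, 0, 0]
append 7 → [1, 0, 1, 0, 0, 0, 7]
sum = 9

9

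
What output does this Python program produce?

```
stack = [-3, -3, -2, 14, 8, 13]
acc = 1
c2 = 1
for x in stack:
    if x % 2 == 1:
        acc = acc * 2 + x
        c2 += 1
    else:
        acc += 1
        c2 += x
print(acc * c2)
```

x=-3: odd, acc = 1*2+(-3) = -1; c2=2
x=-3: odd, acc = (-1)*2+(-3) = -5; c2=3
x=-2: not odd, acc = (-5)+1 = -4; c2=1
x=14: not odd, acc = (-4)+1 = -3; c2=15
x=8: not odd, acc = (-3)+1 = -2; c2=23
x=13: odd, acc = (-2)*2+13 = 9; c2=24
acc*c2 = 9*24 = 216

216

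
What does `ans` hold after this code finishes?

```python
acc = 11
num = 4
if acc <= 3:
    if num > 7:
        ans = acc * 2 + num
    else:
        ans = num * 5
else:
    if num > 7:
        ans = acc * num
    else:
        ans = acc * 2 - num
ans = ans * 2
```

36

acc=11, num=4
acc <= 3 is False; num > 7 is False
→ ans = acc * 2 - num = 18
ans = 18*2 = 36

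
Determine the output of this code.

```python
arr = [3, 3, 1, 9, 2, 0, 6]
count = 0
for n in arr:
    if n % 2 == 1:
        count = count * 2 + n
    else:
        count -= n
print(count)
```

n=3: odd, count = 0*2+3 = 3
n=3: odd, count = 3*2+3 = 9
n=1: odd, count = 9*2+1 = 19
n=9: odd, count = 19*2+9 = 47
n=2: not odd, count = 47-2 = 45
n=0: not odd, count = 45-0 = 45
n=6: not odd, count = 45-6 = 39

39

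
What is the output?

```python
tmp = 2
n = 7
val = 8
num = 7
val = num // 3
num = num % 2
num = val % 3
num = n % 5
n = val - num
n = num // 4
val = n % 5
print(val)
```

0

val = 7//3 = 2
num = 7%2 = 1
num = 2%3 = 2
num = 7%5 = 2
n = 2-2 = 0
n = 2//4 = 0
val = 0%5 = 0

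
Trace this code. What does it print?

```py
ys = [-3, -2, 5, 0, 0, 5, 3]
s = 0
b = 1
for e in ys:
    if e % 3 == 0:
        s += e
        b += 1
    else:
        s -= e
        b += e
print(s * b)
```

e=-3: %3==0, s = 0+(-3) = -3; b=2
e=-2: not %3==0, s = (-3)-(-2) = -1; b=0
e=5: not %3==0, s = (-1)-5 = -6; b=5
e=0: %3==0, s = (-6)+0 = -6; b=6
e=0: %3==0, s = (-6)+0 = -6; b=7
e=5: not %3==0, s = (-6)-5 = -11; b=12
e=3: %3==0, s = (-11)+3 = -8; b=13
s*b = (-8)*13 = -104

-104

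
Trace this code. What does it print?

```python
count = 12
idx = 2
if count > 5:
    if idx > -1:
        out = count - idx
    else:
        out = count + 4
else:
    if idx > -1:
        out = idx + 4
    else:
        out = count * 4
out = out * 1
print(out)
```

count=12, idx=2
count > 5 is True; idx > -1 is True
→ out = count - idx = 10
out = 10*1 = 10

10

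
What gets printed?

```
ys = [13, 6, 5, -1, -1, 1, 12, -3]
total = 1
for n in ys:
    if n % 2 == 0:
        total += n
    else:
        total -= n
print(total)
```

5

n=13: not even, total = 1-13 = -12
n=6: even, total = (-12)+6 = -6
n=5: not even, total = (-6)-5 = -11
n=-1: not even, total = (-11)-(-1) = -10
n=-1: not even, total = (-10)-(-1) = -9
n=1: not even, total = (-9)-1 = -10
n=12: even, total = (-10)+12 = 2
n=-3: not even, total = 2-(-3) = 5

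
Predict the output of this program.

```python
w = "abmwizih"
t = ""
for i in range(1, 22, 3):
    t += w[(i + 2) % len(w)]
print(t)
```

wibihmz

i=1: add w[3]='w' → 'w'
i=4: add w[6]='i' → 'wi'
i=7: add w[1]='b' → 'wib'
i=10: add w[4]='i' → 'wibi'
i=13: add w[7]='h' → 'wibih'
i=16: add w[2]='m' → 'wibihm'
i=19: add w[5]='z' → 'wibihmz'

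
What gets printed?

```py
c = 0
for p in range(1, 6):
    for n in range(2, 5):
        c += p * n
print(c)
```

p=1,n=2: c = 0+2 = 2
p=1,n=3: c = 2+3 = 5
p=1,n=4: c = 5+4 = 9
p=2,n=2: c = 9+4 = 13
p=2,n=3: c = 13+6 = 19
p=2,n=4: c = 19+8 = 27
p=3,n=2: c = 27+6 = 33
p=3,n=3: c = 33+9 = 42
p=3,n=4: c = 42+12 = 54
p=4,n=2: c = 54+8 = 62
p=4,n=3: c = 62+12 = 74
p=4,n=4: c = 74+16 = 90
p=5,n=2: c = 90+10 = 100
p=5,n=3: c = 100+15 = 115
p=5,n=4: c = 115+20 = 135

135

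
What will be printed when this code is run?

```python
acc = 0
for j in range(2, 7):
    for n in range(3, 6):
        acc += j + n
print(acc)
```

120

j=2,n=3: acc = 0+5 = 5
j=2,n=4: acc = 5+6 = 11
j=2,n=5: acc = 11+7 = 18
j=3,n=3: acc = 18+6 = 24
j=3,n=4: acc = 24+7 = 31
j=3,n=5: acc = 31+8 = 39
j=4,n=3: acc = 39+7 = 46
j=4,n=4: acc = 46+8 = 54
j=4,n=5: acc = 54+9 = 63
j=5,n=3: acc = 63+8 = 71
j=5,n=4: acc = 71+9 = 80
j=5,n=5: acc = 80+10 = 90
j=6,n=3: acc = 90+9 = 99
j=6,n=4: acc = 99+10 = 109
j=6,n=5: acc = 109+11 = 120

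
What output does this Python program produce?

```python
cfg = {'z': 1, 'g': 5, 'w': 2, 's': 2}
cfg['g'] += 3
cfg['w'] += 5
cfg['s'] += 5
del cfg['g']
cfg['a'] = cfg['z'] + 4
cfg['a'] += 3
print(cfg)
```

cfg['g'] = 5+3 = 8 → {'z': 1, 'g': 8, 'w': 2, 's': 2}
cfg['w'] = 2+5 = 7 → {'z': 1, 'g': 8, 'w': 7, 's': 2}
cfg['s'] = 2+5 = 7 → {'z': 1, 'g': 8, 'w': 7, 's': 7}
del 'g' → {'z': 1, 'w': 7, 's': 7}
cfg['a'] = cfg['z']+4 = 5 → {'z': 1, 'w': 7, 's': 7, 'a': 5}
cfg['a'] = 5+3 = 8 → {'z': 1, 'w': 7, 's': 7, 'a': 8}

{'z': 1, 'w': 7, 's': 7, 'a': 8}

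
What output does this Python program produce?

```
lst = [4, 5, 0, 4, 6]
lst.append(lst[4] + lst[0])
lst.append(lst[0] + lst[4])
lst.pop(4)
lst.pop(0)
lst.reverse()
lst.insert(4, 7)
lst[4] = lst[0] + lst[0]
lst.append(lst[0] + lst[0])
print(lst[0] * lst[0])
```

100

append lst[4]+lst[0] = 6+4 = 10 → [4, 5, 0, 4, 6, 10]
append lst[0]+lst[4] = 4+6 = 10 → [4, 5, 0, 4, 6, 10, 10]
pop(4) removes 6 → [4, 5, 0, 4, 10, 10]
pop(0) removes 4 → [5, 0, 4, 10, 10]
reverse → [10, 10, 4, 0, 5]
insert 7 at 4 → [10, 10, 4, 0, 7, 5]
lst[4] = lst[0]+lst[0] = 10+10 = 20 → [10, 10, 4, 0, 20, 5]
append lst[0]+lst[0] = 10+10 = 20 → [10, 10, 4, 0, 20, 5, 20]
lst[0]*lst[0] = 10*10 = 100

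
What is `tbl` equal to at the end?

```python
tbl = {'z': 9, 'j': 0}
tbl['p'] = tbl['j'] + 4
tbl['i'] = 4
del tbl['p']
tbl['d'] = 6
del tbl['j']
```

{'z': 9, 'i': 4, 'd': 6}

tbl['p'] = tbl['j']+4 = 4 → {'z': 9, 'j': 0, 'p': 4}
tbl['i'] = 4 → {'z': 9, 'j': 0, 'p': 4, 'i': 4}
del 'p' → {'z': 9, 'j': 0, 'i': 4}
tbl['d'] = 6 → {'z': 9, 'j': 0, 'i': 4, 'd': 6}
del 'j' → {'z': 9, 'i': 4, 'd': 6}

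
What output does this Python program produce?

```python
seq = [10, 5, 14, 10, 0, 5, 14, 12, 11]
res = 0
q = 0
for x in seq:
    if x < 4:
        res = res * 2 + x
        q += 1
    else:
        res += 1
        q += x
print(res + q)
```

94

x=10: not <4, res = 0+1 = 1; q=10
x=5: not <4, res = 1+1 = 2; q=15
x=14: not <4, res = 2+1 = 3; q=29
x=10: not <4, res = 3+1 = 4; q=39
x=0: <4, res = 4*2+0 = 8; q=40
x=5: not <4, res = 8+1 = 9; q=45
x=14: not <4, res = 9+1 = 10; q=59
x=12: not <4, res = 10+1 = 11; q=71
x=11: not <4, res = 11+1 = 12; q=82
res+q = 12+82 = 94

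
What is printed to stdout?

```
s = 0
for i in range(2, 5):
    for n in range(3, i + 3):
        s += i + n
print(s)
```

66

i=2,n=3: s = 0+5 = 5
i=2,n=4: s = 5+6 = 11
i=3,n=3: s = 11+6 = 17
i=3,n=4: s = 17+7 = 24
i=3,n=5: s = 24+8 = 32
i=4,n=3: s = 32+7 = 39
i=4,n=4: s = 39+8 = 47
i=4,n=5: s = 47+9 = 56
i=4,n=6: s = 56+10 = 66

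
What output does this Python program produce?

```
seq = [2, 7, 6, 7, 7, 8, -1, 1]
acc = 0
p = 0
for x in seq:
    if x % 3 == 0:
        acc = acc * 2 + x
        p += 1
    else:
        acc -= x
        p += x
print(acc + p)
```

x=2: not %3==0, acc = 0-2 = -2; p=2
x=7: not %3==0, acc = (-2)-7 = -9; p=9
x=6: %3==0, acc = (-9)*2+6 = -12; p=10
x=7: not %3==0, acc = (-12)-7 = -19; p=17
x=7: not %3==0, acc = (-19)-7 = -26; p=24
x=8: not %3==0, acc = (-26)-8 = -34; p=32
x=-1: not %3==0, acc = (-34)-(-1) = -33; p=31
x=1: not %3==0, acc = (-33)-1 = -34; p=32
acc+p = (-34)+32 = -2

-2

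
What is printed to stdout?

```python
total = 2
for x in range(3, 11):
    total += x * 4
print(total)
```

210

x=3: total = 2+3*4 = 14
x=4: total = 14+4*4 = 30
x=5: total = 30+5*4 = 50
x=6: total = 50+6*4 = 74
x=7: total = 74+7*4 = 102
x=8: total = 102+8*4 = 134
x=9: total = 134+9*4 = 170
x=10: total = 170+10*4 = 210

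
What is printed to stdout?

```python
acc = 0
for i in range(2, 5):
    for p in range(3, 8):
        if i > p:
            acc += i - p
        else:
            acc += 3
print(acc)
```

43

i=2,p=3: not 2>3, acc = 0+3 = 3
i=2,p=4: not 2>4, acc = 3+3 = 6
i=2,p=5: not 2>5, acc = 6+3 = 9
i=2,p=6: not 2>6, acc = 9+3 = 12
i=2,p=7: not 2>7, acc = 12+3 = 15
i=3,p=3: not 3>3, acc = 15+3 = 18
i=3,p=4: not 3>4, acc = 18+3 = 21
i=3,p=5: not 3>5, acc = 21+3 = 24
i=3,p=6: not 3>6, acc = 24+3 = 27
i=3,p=7: not 3>7, acc = 27+3 = 30
i=4,p=3: 4>3, acc = 30+1 = 31
i=4,p=4: not 4>4, acc = 31+3 = 34
i=4,p=5: not 4>5, acc = 34+3 = 37
i=4,p=6: not 4>6, acc = 37+3 = 40
i=4,p=7: not 4>7, acc = 40+3 = 43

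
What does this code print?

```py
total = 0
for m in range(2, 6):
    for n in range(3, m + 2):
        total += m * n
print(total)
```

m=2,n=3: total = 0+6 = 6
m=3,n=3: total = 6+9 = 15
m=3,n=4: total = 15+12 = 27
m=4,n=3: total = 27+12 = 39
m=4,n=4: total = 39+16 = 55
m=4,n=5: total = 55+20 = 75
m=5,n=3: total = 75+15 = 90
m=5,n=4: total = 90+20 = 110
m=5,n=5: total = 110+25 = 135
m=5,n=6: total = 135+30 = 165

165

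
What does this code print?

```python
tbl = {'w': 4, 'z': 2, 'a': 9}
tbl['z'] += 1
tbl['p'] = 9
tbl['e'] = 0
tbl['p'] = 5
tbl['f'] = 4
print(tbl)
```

{'w': 4, 'z': 3, 'a': 9, 'p': 5, 'e': 0, 'f': 4}

tbl['z'] = 2+1 = 3 → {'w': 4, 'z': 3, 'a': 9}
tbl['p'] = 9 → {'w': 4, 'z': 3, 'a': 9, 'p': 9}
tbl['e'] = 0 → {'w': 4, 'z': 3, 'a': 9, 'p': 9, 'e': 0}
tbl['p'] = 5 → {'w': 4, 'z': 3, 'a': 9, 'p': 5, 'e': 0}
tbl['f'] = 4 → {'w': 4, 'z': 3, 'a': 9, 'p': 5, 'e': 0, 'f': 4}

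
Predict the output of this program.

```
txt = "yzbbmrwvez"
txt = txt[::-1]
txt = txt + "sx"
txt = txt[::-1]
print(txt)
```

reverse → 'zevwrmbbzy'
+ 'sx' → 'zevwrmbbzysx'
reverse → 'xsyzbbmrwvez'

xsyzbbmrwvez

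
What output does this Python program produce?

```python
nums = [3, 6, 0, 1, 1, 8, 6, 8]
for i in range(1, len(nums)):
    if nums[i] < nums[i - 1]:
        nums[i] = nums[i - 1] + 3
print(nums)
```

[3, 6, 9, 12, 15, 18, 21, 24]

i=1: 6>=3, unchanged → [3, 6, 0, 1, 1, 8, 6, 8]
i=2: 0<6, nums[2] = 6+3 = 9 → [3, 6, 9, 1, 1, 8, 6, 8]
i=3: 1<9, nums[3] = 9+3 = 12 → [3, 6, 9, 12, 1, 8, 6, 8]
i=4: 1<12, nums[4] = 12+3 = 15 → [3, 6, 9, 12, 15, 8, 6, 8]
i=5: 8<15, nums[5] = 15+3 = 18 → [3, 6, 9, 12, 15, 18, 6, 8]
i=6: 6<18, nums[6] = 18+3 = 21 → [3, 6, 9, 12, 15, 18, 21, 8]
i=7: 8<21, nums[7] = 21+3 = 24 → [3, 6, 9, 12, 15, 18, 21, 24]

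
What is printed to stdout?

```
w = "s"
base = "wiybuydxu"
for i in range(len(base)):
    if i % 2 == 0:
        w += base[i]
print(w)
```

swyudu

i=0: add 'w' → 'sw'
i=1: skip
i=2: add 'y' → 'swy'
i=3: skip
i=4: add 'u' → 'swyu'
i=5: skip
i=6: add 'd' → 'swyud'
i=7: skip
i=8: add 'u' → 'swyudu'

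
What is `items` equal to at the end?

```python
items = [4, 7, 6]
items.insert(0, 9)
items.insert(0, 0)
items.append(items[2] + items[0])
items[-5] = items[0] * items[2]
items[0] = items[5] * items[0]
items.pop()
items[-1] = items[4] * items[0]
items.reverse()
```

insert 9 at 0 → [9, 4, 7, 6]
insert 0 at 0 → [0, 9, 4, 7, 6]
append items[2]+items[0] = 4+0 = 4 → [0, 9, 4, 7, 6, 4]
items[-5] = items[0]*items[2] = 0*4 = 0 → [0, 0, 4, 7, 6, 4]
items[0] = items[5]*items[0] = 4*0 = 0 → [0, 0, 4, 7, 6, 4]
pop() removes 4 → [0, 0, 4, 7, 6]
items[-1] = items[4]*items[0] = 6*0 = 0 → [0, 0, 4, 7, 0]
reverse → [0, 7, 4, 0, 0]

[0, 7, 4, 0, 0]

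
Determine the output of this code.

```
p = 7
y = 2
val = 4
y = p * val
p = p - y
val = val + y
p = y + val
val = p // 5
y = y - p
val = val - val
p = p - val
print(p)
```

60

y = 7*4 = 28
p = 7-28 = -21
val = 4+28 = 32
p = 28+32 = 60
val = 60//5 = 12
y = 28-60 = -32
val = 12-12 = 0
p = 60-0 = 60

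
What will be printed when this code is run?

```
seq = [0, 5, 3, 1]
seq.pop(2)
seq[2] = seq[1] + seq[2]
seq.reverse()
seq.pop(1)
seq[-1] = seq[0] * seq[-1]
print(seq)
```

[6, 0]

pop(2) removes 3 → [0, 5, 1]
seq[2] = seq[1]+seq[2] = 5+1 = 6 → [0, 5, 6]
reverse → [6, 5, 0]
pop(1) removes 5 → [6, 0]
seq[-1] = seq[0]*seq[-1] = 6*0 = 0 → [6, 0]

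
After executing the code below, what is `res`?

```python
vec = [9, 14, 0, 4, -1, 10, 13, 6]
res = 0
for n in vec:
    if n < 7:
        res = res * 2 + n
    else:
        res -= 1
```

-16

n=9: not <7, res = 0-1 = -1
n=14: not <7, res = (-1)-1 = -2
n=0: <7, res = (-2)*2+0 = -4
n=4: <7, res = (-4)*2+4 = -4
n=-1: <7, res = (-4)*2+(-1) = -9
n=10: not <7, res = (-9)-1 = -10
n=13: not <7, res = (-10)-1 = -11
n=6: <7, res = (-11)*2+6 = -16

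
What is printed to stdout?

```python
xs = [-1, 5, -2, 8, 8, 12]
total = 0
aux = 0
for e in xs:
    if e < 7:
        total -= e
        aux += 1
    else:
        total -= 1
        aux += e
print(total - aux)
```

-36

e=-1: <7, total = 0-(-1) = 1; aux=1
e=5: <7, total = 1-5 = -4; aux=2
e=-2: <7, total = (-4)-(-2) = -2; aux=3
e=8: not <7, total = (-2)-1 = -3; aux=11
e=8: not <7, total = (-3)-1 = -4; aux=19
e=12: not <7, total = (-4)-1 = -5; aux=31
total-aux = (-5)-31 = -36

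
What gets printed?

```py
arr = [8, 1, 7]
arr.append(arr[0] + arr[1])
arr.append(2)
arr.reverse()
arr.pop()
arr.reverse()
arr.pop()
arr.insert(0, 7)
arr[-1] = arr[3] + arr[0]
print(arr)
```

[7, 1, 7, 16]

append arr[0]+arr[1] = 8+1 = 9 → [8, 1, 7, 9]
append 2 → [8, 1, 7, 9, 2]
reverse → [2, 9, 7, 1, 8]
pop() removes 8 → [2, 9, 7, 1]
reverse → [1, 7, 9, 2]
pop() removes 2 → [1, 7, 9]
insert 7 at 0 → [7, 1, 7, 9]
arr[-1] = arr[3]+arr[0] = 9+7 = 16 → [7, 1, 7, 16]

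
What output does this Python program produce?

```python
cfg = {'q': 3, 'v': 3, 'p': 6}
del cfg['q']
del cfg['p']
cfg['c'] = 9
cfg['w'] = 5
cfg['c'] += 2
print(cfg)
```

{'v': 3, 'c': 11, 'w': 5}

del 'q' → {'v': 3, 'p': 6}
del 'p' → {'v': 3}
cfg['c'] = 9 → {'v': 3, 'c': 9}
cfg['w'] = 5 → {'v': 3, 'c': 9, 'w': 5}
cfg['c'] = 9+2 = 11 → {'v': 3, 'c': 11, 'w': 5}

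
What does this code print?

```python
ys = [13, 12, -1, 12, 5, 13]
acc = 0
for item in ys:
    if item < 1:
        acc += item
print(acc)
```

-1

item=13: not <1
item=12: not <1
item=-1: <1, acc = 0+(-1) = -1
item=12: not <1
item=5: not <1
item=13: not <1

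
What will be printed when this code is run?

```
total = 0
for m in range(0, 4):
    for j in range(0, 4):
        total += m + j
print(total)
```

48

m=0,j=0: total = 0+0 = 0
m=0,j=1: total = 0+1 = 1
m=0,j=2: total = 1+2 = 3
m=0,j=3: total = 3+3 = 6
m=1,j=0: total = 6+1 = 7
m=1,j=1: total = 7+2 = 9
m=1,j=2: total = 9+3 = 12
m=1,j=3: total = 12+4 = 16
m=2,j=0: total = 16+2 = 18
m=2,j=1: total = 18+3 = 21
m=2,j=2: total = 21+4 = 25
m=2,j=3: total = 25+5 = 30
m=3,j=0: total = 30+3 = 33
m=3,j=1: total = 33+4 = 37
m=3,j=2: total = 37+5 = 42
m=3,j=3: total = 42+6 = 48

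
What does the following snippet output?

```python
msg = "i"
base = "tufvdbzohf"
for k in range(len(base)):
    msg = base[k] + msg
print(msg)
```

fhozbdvfuti

k=0: prepend 't' → 'ti'
k=1: prepend 'u' → 'uti'
k=2: prepend 'f' → 'futi'
k=3: prepend 'v' → 'vfuti'
k=4: prepend 'd' → 'dvfuti'
k=5: prepend 'b' → 'bdvfuti'
k=6: prepend 'z' → 'zbdvfuti'
k=7: prepend 'o' → 'ozbdvfuti'
k=8: prepend 'h' → 'hozbdvfuti'
k=9: prepend 'f' → 'fhozbdvfuti'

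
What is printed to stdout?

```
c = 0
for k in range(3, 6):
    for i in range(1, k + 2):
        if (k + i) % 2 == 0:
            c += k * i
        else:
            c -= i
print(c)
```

54

k=3,i=1: even sum, c = 0+3 = 3
k=3,i=2: odd sum, c = 3-2 = 1
k=3,i=3: even sum, c = 1+9 = 10
k=3,i=4: odd sum, c = 10-4 = 6
k=4,i=1: odd sum, c = 6-1 = 5
k=4,i=2: even sum, c = 5+8 = 13
k=4,i=3: odd sum, c = 13-3 = 10
k=4,i=4: even sum, c = 10+16 = 26
k=4,i=5: odd sum, c = 26-5 = 21
k=5,i=1: even sum, c = 21+5 = 26
k=5,i=2: odd sum, c = 26-2 = 24
k=5,i=3: even sum, c = 24+15 = 39
k=5,i=4: odd sum, c = 39-4 = 35
k=5,i=5: even sum, c = 35+25 = 60
k=5,i=6: odd sum, c = 60-6 = 54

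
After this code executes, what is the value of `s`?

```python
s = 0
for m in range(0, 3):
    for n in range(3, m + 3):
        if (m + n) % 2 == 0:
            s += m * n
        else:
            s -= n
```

8

m=1,n=3: even sum, s = 0+3 = 3
m=2,n=3: odd sum, s = 3-3 = 0
m=2,n=4: even sum, s = 0+8 = 8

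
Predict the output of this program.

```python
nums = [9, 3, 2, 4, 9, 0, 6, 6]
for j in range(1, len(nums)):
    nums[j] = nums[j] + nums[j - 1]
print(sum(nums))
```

j=1: nums[1] = 3+9 = 12 → [9, 12, 2, 4, 9, 0, 6, 6]
j=2: nums[2] = 2+12 = 14 → [9, 12, 14, 4, 9, 0, 6, 6]
j=3: nums[3] = 4+14 = 18 → [9, 12, 14, 18, 9, 0, 6, 6]
j=4: nums[4] = 9+18 = 27 → [9, 12, 14, 18, 27, 0, 6, 6]
j=5: nums[5] = 0+27 = 27 → [9, 12, 14, 18, 27, 27, 6, 6]
j=6: nums[6] = 6+27 = 33 → [9, 12, 14, 18, 27, 27, 33, 6]
j=7: nums[7] = 6+33 = 39 → [9, 12, 14, 18, 27, 27, 33, 39]
sum = 179

179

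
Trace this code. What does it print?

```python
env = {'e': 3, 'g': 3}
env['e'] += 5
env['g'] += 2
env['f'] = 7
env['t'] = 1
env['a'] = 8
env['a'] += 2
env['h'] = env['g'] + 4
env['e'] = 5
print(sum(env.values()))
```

env['e'] = 3+5 = 8 → {'e': 8, 'g': 3}
env['g'] = 3+2 = 5 → {'e': 8, 'g': 5}
env['f'] = 7 → {'e': 8, 'g': 5, 'f': 7}
env['t'] = 1 → {'e': 8, 'g': 5, 'f': 7, 't': 1}
env['a'] = 8 → {'e': 8, 'g': 5, 'f': 7, 't': 1, 'a': 8}
env['a'] = 8+2 = 10 → {'e': 8, 'g': 5, 'f': 7, 't': 1, 'a': 10}
env['h'] = env['g']+4 = 9 → {'e': 8, 'g': 5, 'f': 7, 't': 1, 'a': 10, 'h': 9}
env['e'] = 5 → {'e': 5, 'g': 5, 'f': 7, 't': 1, 'a': 10, 'h': 9}
sum of values = 37

37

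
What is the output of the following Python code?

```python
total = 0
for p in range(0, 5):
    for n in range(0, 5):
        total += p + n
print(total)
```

100

p=0,n=0: total = 0+0 = 0
p=0,n=1: total = 0+1 = 1
p=0,n=2: total = 1+2 = 3
p=0,n=3: total = 3+3 = 6
p=0,n=4: total = 6+4 = 10
p=1,n=0: total = 10+1 = 11
p=1,n=1: total = 11+2 = 13
p=1,n=2: total = 13+3 = 16
p=1,n=3: total = 16+4 = 20
p=1,n=4: total = 20+5 = 25
p=2,n=0: total = 25+2 = 27
p=2,n=1: total = 27+3 = 30
p=2,n=2: total = 30+4 = 34
p=2,n=3: total = 34+5 = 39
p=2,n=4: total = 39+6 = 45
p=3,n=0: total = 45+3 = 48
p=3,n=1: total = 48+4 = 52
p=3,n=2: total = 52+5 = 57
p=3,n=3: total = 57+6 = 63
p=3,n=4: total = 63+7 = 70
p=4,n=0: total = 70+4 = 74
p=4,n=1: total = 74+5 = 79
p=4,n=2: total = 79+6 = 85
p=4,n=3: total = 85+7 = 92
p=4,n=4: total = 92+8 = 100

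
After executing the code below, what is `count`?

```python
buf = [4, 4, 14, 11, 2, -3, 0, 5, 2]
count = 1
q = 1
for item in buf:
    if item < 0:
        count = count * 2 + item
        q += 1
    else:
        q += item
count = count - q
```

item=4: not <0; q=5
item=4: not <0; q=9
item=14: not <0; q=23
item=11: not <0; q=34
item=2: not <0; q=36
item=-3: <0, count = 1*2+(-3) = -1; q=37
item=0: not <0; q=37
item=5: not <0; q=42
item=2: not <0; q=44
count-q = (-1)-44 = -45

-45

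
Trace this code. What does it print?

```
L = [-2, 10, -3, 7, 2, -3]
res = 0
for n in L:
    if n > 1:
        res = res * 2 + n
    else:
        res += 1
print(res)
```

n=-2: not >1, res = 0+1 = 1
n=10: >1, res = 1*2+10 = 12
n=-3: not >1, res = 12+1 = 13
n=7: >1, res = 13*2+7 = 33
n=2: >1, res = 33*2+2 = 68
n=-3: not >1, res = 68+1 = 69

69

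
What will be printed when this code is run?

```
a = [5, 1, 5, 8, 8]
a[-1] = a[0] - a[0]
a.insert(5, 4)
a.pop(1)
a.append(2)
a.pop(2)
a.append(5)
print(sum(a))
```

21

a[-1] = a[0]-a[0] = 5-5 = 0 → [5, 1, 5, 8, 0]
insert 4 at 5 → [5, 1, 5, 8, 0, 4]
pop(1) removes 1 → [5, 5, 8, 0, 4]
append 2 → [5, 5, 8, 0, 4, 2]
pop(2) removes 8 → [5, 5, 0, 4, 2]
append 5 → [5, 5, 0, 4, 2, 5]
sum = 21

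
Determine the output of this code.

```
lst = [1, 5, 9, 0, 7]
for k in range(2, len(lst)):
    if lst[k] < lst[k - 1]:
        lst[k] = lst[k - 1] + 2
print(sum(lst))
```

k=2: 9>=5, unchanged → [1, 5, 9, 0, 7]
k=3: 0<9, lst[3] = 9+2 = 11 → [1, 5, 9, 11, 7]
k=4: 7<11, lst[4] = 11+2 = 13 → [1, 5, 9, 11, 13]
sum = 39

39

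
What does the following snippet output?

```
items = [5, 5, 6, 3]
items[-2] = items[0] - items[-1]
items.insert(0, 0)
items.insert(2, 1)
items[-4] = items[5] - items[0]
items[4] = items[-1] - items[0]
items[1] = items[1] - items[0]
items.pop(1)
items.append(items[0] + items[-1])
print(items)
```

[0, 3, 5, 3, 3, 3]

items[-2] = items[0]-items[-1] = 5-3 = 2 → [5, 5, 2, 3]
insert 0 at 0 → [0, 5, 5, 2, 3]
insert 1 at 2 → [0, 5, 1, 5, 2, 3]
items[-4] = items[5]-items[0] = 3-0 = 3 → [0, 5, 3, 5, 2, 3]
items[4] = items[-1]-items[0] = 3-0 = 3 → [0, 5, 3, 5, 3, 3]
items[1] = items[1]-items[0] = 5-0 = 5 → [0, 5, 3, 5, 3, 3]
pop(1) removes 5 → [0, 3, 5, 3, 3]
append items[0]+items[-1] = 0+3 = 3 → [0, 3, 5, 3, 3, 3]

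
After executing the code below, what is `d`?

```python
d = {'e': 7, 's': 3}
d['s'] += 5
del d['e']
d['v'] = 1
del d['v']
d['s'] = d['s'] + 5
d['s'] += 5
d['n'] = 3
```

d['s'] = 3+5 = 8 → {'e': 7, 's': 8}
del 'e' → {'s': 8}
d['v'] = 1 → {'s': 8, 'v': 1}
del 'v' → {'s': 8}
d['s'] = d['s']+5 = 13 → {'s': 13}
d['s'] = 13+5 = 18 → {'s': 18}
d['n'] = 3 → {'s': 18, 'n': 3}

{'s': 18, 'n': 3}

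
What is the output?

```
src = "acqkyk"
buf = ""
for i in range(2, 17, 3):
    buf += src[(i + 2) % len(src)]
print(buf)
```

ycycy

i=2: add src[4]='y' → 'y'
i=5: add src[1]='c' → 'yc'
i=8: add src[4]='y' → 'ycy'
i=11: add src[1]='c' → 'ycyc'
i=14: add src[4]='y' → 'ycycy'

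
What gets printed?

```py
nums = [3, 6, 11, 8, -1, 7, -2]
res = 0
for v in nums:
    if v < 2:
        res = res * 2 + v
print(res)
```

v=3: not <2
v=6: not <2
v=11: not <2
v=8: not <2
v=-1: <2, res = 0*2+(-1) = -1
v=7: not <2
v=-2: <2, res = (-1)*2+(-2) = -4

-4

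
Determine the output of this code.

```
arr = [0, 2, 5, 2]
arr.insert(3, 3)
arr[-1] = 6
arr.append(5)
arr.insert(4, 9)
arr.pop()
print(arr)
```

insert 3 at 3 → [0, 2, 5, 3, 2]
arr[-1] = 6 → [0, 2, 5, 3, 6]
append 5 → [0, 2, 5, 3, 6, 5]
insert 9 at 4 → [0, 2, 5, 3, 9, 6, 5]
pop() removes 5 → [0, 2, 5, 3, 9, 6]

[0, 2, 5, 3, 9, 6]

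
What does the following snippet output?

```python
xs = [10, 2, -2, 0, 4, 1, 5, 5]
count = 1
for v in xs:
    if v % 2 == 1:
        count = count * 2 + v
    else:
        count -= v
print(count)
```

-85

v=10: not odd, count = 1-10 = -9
v=2: not odd, count = (-9)-2 = -11
v=-2: not odd, count = (-11)-(-2) = -9
v=0: not odd, count = (-9)-0 = -9
v=4: not odd, count = (-9)-4 = -13
v=1: odd, count = (-13)*2+1 = -25
v=5: odd, count = (-25)*2+5 = -45
v=5: odd, count = (-45)*2+5 = -85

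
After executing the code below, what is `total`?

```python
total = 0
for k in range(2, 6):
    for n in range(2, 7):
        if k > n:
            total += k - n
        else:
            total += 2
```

k=2,n=2: not 2>2, total = 0+2 = 2
k=2,n=3: not 2>3, total = 2+2 = 4
k=2,n=4: not 2>4, total = 4+2 = 6
k=2,n=5: not 2>5, total = 6+2 = 8
k=2,n=6: not 2>6, total = 8+2 = 10
k=3,n=2: 3>2, total = 10+1 = 11
k=3,n=3: not 3>3, total = 11+2 = 13
k=3,n=4: not 3>4, total = 13+2 = 15
k=3,n=5: not 3>5, total = 15+2 = 17
k=3,n=6: not 3>6, total = 17+2 = 19
k=4,n=2: 4>2, total = 19+2 = 21
k=4,n=3: 4>3, total = 21+1 = 22
k=4,n=4: not 4>4, total = 22+2 = 24
k=4,n=5: not 4>5, total = 24+2 = 26
k=4,n=6: not 4>6, total = 26+2 = 28
k=5,n=2: 5>2, total = 28+3 = 31
k=5,n=3: 5>3, total = 31+2 = 33
k=5,n=4: 5>4, total = 33+1 = 34
k=5,n=5: not 5>5, total = 34+2 = 36
k=5,n=6: not 5>6, total = 36+2 = 38

38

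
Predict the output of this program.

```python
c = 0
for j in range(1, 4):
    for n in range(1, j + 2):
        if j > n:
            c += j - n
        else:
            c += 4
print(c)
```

j=1,n=1: not 1>1, c = 0+4 = 4
j=1,n=2: not 1>2, c = 4+4 = 8
j=2,n=1: 2>1, c = 8+1 = 9
j=2,n=2: not 2>2, c = 9+4 = 13
j=2,n=3: not 2>3, c = 13+4 = 17
j=3,n=1: 3>1, c = 17+2 = 19
j=3,n=2: 3>2, c = 19+1 = 20
j=3,n=3: not 3>3, c = 20+4 = 24
j=3,n=4: not 3>4, c = 24+4 = 28

28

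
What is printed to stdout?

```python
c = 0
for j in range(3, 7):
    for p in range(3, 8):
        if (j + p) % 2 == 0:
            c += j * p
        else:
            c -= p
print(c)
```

170

j=3,p=3: even sum, c = 0+9 = 9
j=3,p=4: odd sum, c = 9-4 = 5
j=3,p=5: even sum, c = 5+15 = 20
j=3,p=6: odd sum, c = 20-6 = 14
j=3,p=7: even sum, c = 14+21 = 35
j=4,p=3: odd sum, c = 35-3 = 32
j=4,p=4: even sum, c = 32+16 = 48
j=4,p=5: odd sum, c = 48-5 = 43
j=4,p=6: even sum, c = 43+24 = 67
j=4,p=7: odd sum, c = 67-7 = 60
j=5,p=3: even sum, c = 60+15 = 75
j=5,p=4: odd sum, c = 75-4 = 71
j=5,p=5: even sum, c = 71+25 = 96
j=5,p=6: odd sum, c = 96-6 = 90
j=5,p=7: even sum, c = 90+35 = 125
j=6,p=3: odd sum, c = 125-3 = 122
j=6,p=4: even sum, c = 122+24 = 146
j=6,p=5: odd sum, c = 146-5 = 141
j=6,p=6: even sum, c = 141+36 = 177
j=6,p=7: odd sum, c = 177-7 = 170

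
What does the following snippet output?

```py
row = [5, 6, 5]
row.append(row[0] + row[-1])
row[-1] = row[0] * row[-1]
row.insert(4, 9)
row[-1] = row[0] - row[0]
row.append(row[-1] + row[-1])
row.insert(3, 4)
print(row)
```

append row[0]+row[-1] = 5+5 = 10 → [5, 6, 5, 10]
row[-1] = row[0]*row[-1] = 5*10 = 50 → [5, 6, 5, 50]
insert 9 at 4 → [5, 6, 5, 50, 9]
row[-1] = row[0]-row[0] = 5-5 = 0 → [5, 6, 5, 50, 0]
append row[-1]+row[-1] = 0+0 = 0 → [5, 6, 5, 50, 0, 0]
insert 4 at 3 → [5, 6, 5, 4, 50, 0, 0]

[5, 6, 5, 4, 50, 0, 0]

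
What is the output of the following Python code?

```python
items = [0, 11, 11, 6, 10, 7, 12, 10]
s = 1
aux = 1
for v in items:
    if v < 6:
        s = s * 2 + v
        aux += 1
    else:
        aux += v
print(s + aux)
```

71

v=0: <6, s = 1*2+0 = 2; aux=2
v=11: not <6; aux=13
v=11: not <6; aux=24
v=6: not <6; aux=30
v=10: not <6; aux=40
v=7: not <6; aux=47
v=12: not <6; aux=59
v=10: not <6; aux=69
s+aux = 2+69 = 71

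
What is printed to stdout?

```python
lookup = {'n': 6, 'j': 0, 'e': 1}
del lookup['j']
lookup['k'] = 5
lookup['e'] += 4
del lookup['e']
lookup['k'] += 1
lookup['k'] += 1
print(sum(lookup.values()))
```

13

del 'j' → {'n': 6, 'e': 1}
lookup['k'] = 5 → {'n': 6, 'e': 1, 'k': 5}
lookup['e'] = 1+4 = 5 → {'n': 6, 'e': 5, 'k': 5}
del 'e' → {'n': 6, 'k': 5}
lookup['k'] = 5+1 = 6 → {'n': 6, 'k': 6}
lookup['k'] = 6+1 = 7 → {'n': 6, 'k': 7}
sum of values = 13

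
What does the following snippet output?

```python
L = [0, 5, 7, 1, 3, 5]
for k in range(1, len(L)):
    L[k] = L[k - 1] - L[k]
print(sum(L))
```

-67

k=1: L[1] = 0-5 = -5 → [0, -5, 7, 1, 3, 5]
k=2: L[2] = (-5)-7 = -12 → [0, -5, -12, 1, 3, 5]
k=3: L[3] = (-12)-1 = -13 → [0, -5, -12, -13, 3, 5]
k=4: L[4] = (-13)-3 = -16 → [0, -5, -12, -13, -16, 5]
k=5: L[5] = (-16)-5 = -21 → [0, -5, -12, -13, -16, -21]
sum = -67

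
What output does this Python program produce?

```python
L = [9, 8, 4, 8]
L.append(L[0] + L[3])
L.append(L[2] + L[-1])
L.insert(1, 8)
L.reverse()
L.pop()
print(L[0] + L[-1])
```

append L[0]+L[3] = 9+8 = 17 → [9, 8, 4, 8, 17]
append L[2]+L[-1] = 4+17 = 21 → [9, 8, 4, 8, 17, 21]
insert 8 at 1 → [9, 8, 8, 4, 8, 17, 21]
reverse → [21, 17, 8, 4, 8, 8, 9]
pop() removes 9 → [21, 17, 8, 4, 8, 8]
L[0]+L[-1] = 21+8 = 29

29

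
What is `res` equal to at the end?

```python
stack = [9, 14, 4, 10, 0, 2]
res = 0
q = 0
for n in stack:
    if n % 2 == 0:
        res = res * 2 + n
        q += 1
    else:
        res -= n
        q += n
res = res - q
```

n=9: not even, res = 0-9 = -9; q=9
n=14: even, res = (-9)*2+14 = -4; q=10
n=4: even, res = (-4)*2+4 = -4; q=11
n=10: even, res = (-4)*2+10 = 2; q=12
n=0: even, res = 2*2+0 = 4; q=13
n=2: even, res = 4*2+2 = 10; q=14
res-q = 10-14 = -4

-4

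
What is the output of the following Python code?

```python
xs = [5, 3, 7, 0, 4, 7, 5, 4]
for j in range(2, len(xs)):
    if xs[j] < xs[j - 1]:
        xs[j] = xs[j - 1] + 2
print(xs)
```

[5, 3, 7, 9, 11, 13, 15, 17]

j=2: 7>=3, unchanged → [5, 3, 7, 0, 4, 7, 5, 4]
j=3: 0<7, xs[3] = 7+2 = 9 → [5, 3, 7, 9, 4, 7, 5, 4]
j=4: 4<9, xs[4] = 9+2 = 11 → [5, 3, 7, 9, 11, 7, 5, 4]
j=5: 7<11, xs[5] = 11+2 = 13 → [5, 3, 7, 9, 11, 13, 5, 4]
j=6: 5<13, xs[6] = 13+2 = 15 → [5, 3, 7, 9, 11, 13, 15, 4]
j=7: 4<15, xs[7] = 15+2 = 17 → [5, 3, 7, 9, 11, 13, 15, 17]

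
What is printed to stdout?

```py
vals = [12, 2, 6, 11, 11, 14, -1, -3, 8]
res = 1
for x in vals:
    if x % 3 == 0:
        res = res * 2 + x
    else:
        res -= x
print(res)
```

-21

x=12: %3==0, res = 1*2+12 = 14
x=2: not %3==0, res = 14-2 = 12
x=6: %3==0, res = 12*2+6 = 30
x=11: not %3==0, res = 30-11 = 19
x=11: not %3==0, res = 19-11 = 8
x=14: not %3==0, res = 8-14 = -6
x=-1: not %3==0, res = (-6)-(-1) = -5
x=-3: %3==0, res = (-5)*2+(-3) = -13
x=8: not %3==0, res = (-13)-8 = -21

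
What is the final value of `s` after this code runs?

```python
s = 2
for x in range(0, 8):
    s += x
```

30

x=0: s = 2+0 = 2
x=1: s = 2+1 = 3
x=2: s = 3+2 = 5
x=3: s = 5+3 = 8
x=4: s = 8+4 = 12
x=5: s = 12+5 = 17
x=6: s = 17+6 = 23
x=7: s = 23+7 = 30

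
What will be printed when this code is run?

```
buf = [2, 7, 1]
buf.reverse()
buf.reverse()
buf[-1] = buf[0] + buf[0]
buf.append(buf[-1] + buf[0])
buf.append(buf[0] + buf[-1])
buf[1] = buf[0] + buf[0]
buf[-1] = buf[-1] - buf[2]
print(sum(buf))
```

20

reverse → [1, 7, 2]
reverse → [2, 7, 1]
buf[-1] = buf[0]+buf[0] = 2+2 = 4 → [2, 7, 4]
append buf[-1]+buf[0] = 4+2 = 6 → [2, 7, 4, 6]
append buf[0]+buf[-1] = 2+6 = 8 → [2, 7, 4, 6, 8]
buf[1] = buf[0]+buf[0] = 2+2 = 4 → [2, 4, 4, 6, 8]
buf[-1] = buf[-1]-buf[2] = 8-4 = 4 → [2, 4, 4, 6, 4]
sum = 20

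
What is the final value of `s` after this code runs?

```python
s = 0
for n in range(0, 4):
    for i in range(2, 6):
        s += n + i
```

80

n=0,i=2: s = 0+2 = 2
n=0,i=3: s = 2+3 = 5
n=0,i=4: s = 5+4 = 9
n=0,i=5: s = 9+5 = 14
n=1,i=2: s = 14+3 = 17
n=1,i=3: s = 17+4 = 21
n=1,i=4: s = 21+5 = 26
n=1,i=5: s = 26+6 = 32
n=2,i=2: s = 32+4 = 36
n=2,i=3: s = 36+5 = 41
n=2,i=4: s = 41+6 = 47
n=2,i=5: s = 47+7 = 54
n=3,i=2: s = 54+5 = 59
n=3,i=3: s = 59+6 = 65
n=3,i=4: s = 65+7 = 72
n=3,i=5: s = 72+8 = 80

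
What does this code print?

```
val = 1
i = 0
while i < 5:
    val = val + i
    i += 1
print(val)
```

11

i=0: val = 1+0 = 1
i=1: val = 1+1 = 2
i=2: val = 2+2 = 4
i=3: val = 4+3 = 7
i=4: val = 7+4 = 11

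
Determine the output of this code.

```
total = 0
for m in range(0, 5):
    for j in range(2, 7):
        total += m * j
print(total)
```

200

m=0,j=2: total = 0+0 = 0
m=0,j=3: total = 0+0 = 0
m=0,j=4: total = 0+0 = 0
m=0,j=5: total = 0+0 = 0
m=0,j=6: total = 0+0 = 0
m=1,j=2: total = 0+2 = 2
m=1,j=3: total = 2+3 = 5
m=1,j=4: total = 5+4 = 9
m=1,j=5: total = 9+5 = 14
m=1,j=6: total = 14+6 = 20
m=2,j=2: total = 20+4 = 24
m=2,j=3: total = 24+6 = 30
m=2,j=4: total = 30+8 = 38
m=2,j=5: total = 38+10 = 48
m=2,j=6: total = 48+12 = 60
m=3,j=2: total = 60+6 = 66
m=3,j=3: total = 66+9 = 75
m=3,j=4: total = 75+12 = 87
m=3,j=5: total = 87+15 = 102
m=3,j=6: total = 102+18 = 120
m=4,j=2: total = 120+8 = 128
m=4,j=3: total = 128+12 = 140
m=4,j=4: total = 140+16 = 156
m=4,j=5: total = 156+20 = 176
m=4,j=6: total = 176+24 = 200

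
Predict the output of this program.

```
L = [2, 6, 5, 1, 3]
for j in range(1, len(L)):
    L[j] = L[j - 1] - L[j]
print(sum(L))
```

-34

j=1: L[1] = 2-6 = -4 → [2, -4, 5, 1, 3]
j=2: L[2] = (-4)-5 = -9 → [2, -4, -9, 1, 3]
j=3: L[3] = (-9)-1 = -10 → [2, -4, -9, -10, 3]
j=4: L[4] = (-10)-3 = -13 → [2, -4, -9, -10, -13]
sum = -34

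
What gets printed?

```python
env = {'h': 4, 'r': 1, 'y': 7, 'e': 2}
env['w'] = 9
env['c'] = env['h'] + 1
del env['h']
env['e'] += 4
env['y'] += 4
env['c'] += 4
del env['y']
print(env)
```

{'r': 1, 'e': 6, 'w': 9, 'c': 9}

env['w'] = 9 → {'h': 4, 'r': 1, 'y': 7, 'e': 2, 'w': 9}
env['c'] = env['h']+1 = 5 → {'h': 4, 'r': 1, 'y': 7, 'e': 2, 'w': 9, 'c': 5}
del 'h' → {'r': 1, 'y': 7, 'e': 2, 'w': 9, 'c': 5}
env['e'] = 2+4 = 6 → {'r': 1, 'y': 7, 'e': 6, 'w': 9, 'c': 5}
env['y'] = 7+4 = 11 → {'r': 1, 'y': 11, 'e': 6, 'w': 9, 'c': 5}
env['c'] = 5+4 = 9 → {'r': 1, 'y': 11, 'e': 6, 'w': 9, 'c': 9}
del 'y' → {'r': 1, 'e': 6, 'w': 9, 'c': 9}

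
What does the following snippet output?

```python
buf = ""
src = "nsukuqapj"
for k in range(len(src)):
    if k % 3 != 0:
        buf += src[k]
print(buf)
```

k=0: skip
k=1: add 's' → 's'
k=2: add 'u' → 'su'
k=3: skip
k=4: add 'u' → 'suu'
k=5: add 'q' → 'suuq'
k=6: skip
k=7: add 'p' → 'suuqp'
k=8: add 'j' → 'suuqpj'

suuqpj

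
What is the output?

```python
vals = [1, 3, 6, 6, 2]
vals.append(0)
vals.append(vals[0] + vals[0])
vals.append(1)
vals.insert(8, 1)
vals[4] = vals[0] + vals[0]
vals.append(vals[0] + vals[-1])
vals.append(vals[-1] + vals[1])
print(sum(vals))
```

append 0 → [1, 3, 6, 6, 2, 0]
append vals[0]+vals[0] = 1+1 = 2 → [1, 3, 6, 6, 2, 0, 2]
append 1 → [1, 3, 6, 6, 2, 0, 2, 1]
insert 1 at 8 → [1, 3, 6, 6, 2, 0, 2, 1, 1]
vals[4] = vals[0]+vals[0] = 1+1 = 2 → [1, 3, 6, 6, 2, 0, 2, 1, 1]
append vals[0]+vals[-1] = 1+1 = 2 → [1, 3, 6, 6, 2, 0, 2, 1, 1, 2]
append vals[-1]+vals[1] = 2+3 = 5 → [1, 3, 6, 6, 2, 0, 2, 1, 1, 2, 5]
sum = 29

29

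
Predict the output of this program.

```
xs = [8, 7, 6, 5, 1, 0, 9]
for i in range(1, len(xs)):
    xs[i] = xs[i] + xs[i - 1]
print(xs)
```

i=1: xs[1] = 7+8 = 15 → [8, 15, 6, 5, 1, 0, 9]
i=2: xs[2] = 6+15 = 21 → [8, 15, 21, 5, 1, 0, 9]
i=3: xs[3] = 5+21 = 26 → [8, 15, 21, 26, 1, 0, 9]
i=4: xs[4] = 1+26 = 27 → [8, 15, 21, 26, 27, 0, 9]
i=5: xs[5] = 0+27 = 27 → [8, 15, 21, 26, 27, 27, 9]
i=6: xs[6] = 9+27 = 36 → [8, 15, 21, 26, 27, 27, 36]

[8, 15, 21, 26, 27, 27, 36]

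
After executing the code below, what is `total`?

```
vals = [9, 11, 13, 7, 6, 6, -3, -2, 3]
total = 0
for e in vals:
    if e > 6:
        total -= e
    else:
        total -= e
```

-50

e=9: >6, total = 0-9 = -9
e=11: >6, total = (-9)-11 = -20
e=13: >6, total = (-20)-13 = -33
e=7: >6, total = (-33)-7 = -40
e=6: not >6, total = (-40)-6 = -46
e=6: not >6, total = (-46)-6 = -52
e=-3: not >6, total = (-52)-(-3) = -49
e=-2: not >6, total = (-49)-(-2) = -47
e=3: not >6, total = (-47)-3 = -50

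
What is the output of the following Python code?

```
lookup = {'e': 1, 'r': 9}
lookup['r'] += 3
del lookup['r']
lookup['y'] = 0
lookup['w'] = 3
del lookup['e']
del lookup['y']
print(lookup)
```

lookup['r'] = 9+3 = 12 → {'e': 1, 'r': 12}
del 'r' → {'e': 1}
lookup['y'] = 0 → {'e': 1, 'y': 0}
lookup['w'] = 3 → {'e': 1, 'y': 0, 'w': 3}
del 'e' → {'y': 0, 'w': 3}
del 'y' → {'w': 3}

{'w': 3}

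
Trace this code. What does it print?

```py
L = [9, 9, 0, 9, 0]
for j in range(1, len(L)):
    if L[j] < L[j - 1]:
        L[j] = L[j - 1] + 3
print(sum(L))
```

63

j=1: 9>=9, unchanged → [9, 9, 0, 9, 0]
j=2: 0<9, L[2] = 9+3 = 12 → [9, 9, 12, 9, 0]
j=3: 9<12, L[3] = 12+3 = 15 → [9, 9, 12, 15, 0]
j=4: 0<15, L[4] = 15+3 = 18 → [9, 9, 12, 15, 18]
sum = 63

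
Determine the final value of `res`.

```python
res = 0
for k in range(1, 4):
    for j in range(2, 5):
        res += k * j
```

k=1,j=2: res = 0+2 = 2
k=1,j=3: res = 2+3 = 5
k=1,j=4: res = 5+4 = 9
k=2,j=2: res = 9+4 = 13
k=2,j=3: res = 13+6 = 19
k=2,j=4: res = 19+8 = 27
k=3,j=2: res = 27+6 = 33
k=3,j=3: res = 33+9 = 42
k=3,j=4: res = 42+12 = 54

54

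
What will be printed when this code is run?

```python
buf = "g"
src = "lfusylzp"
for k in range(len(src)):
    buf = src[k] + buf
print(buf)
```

k=0: prepend 'l' → 'lg'
k=1: prepend 'f' → 'flg'
k=2: prepend 'u' → 'uflg'
k=3: prepend 's' → 'suflg'
k=4: prepend 'y' → 'ysuflg'
k=5: prepend 'l' → 'lysuflg'
k=6: prepend 'z' → 'zlysuflg'
k=7: prepend 'p' → 'pzlysuflg'

pzlysuflg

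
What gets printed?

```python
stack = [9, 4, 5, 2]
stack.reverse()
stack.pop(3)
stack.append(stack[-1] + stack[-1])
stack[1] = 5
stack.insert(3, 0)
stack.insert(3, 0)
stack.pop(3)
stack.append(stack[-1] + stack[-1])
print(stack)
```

reverse → [2, 5, 4, 9]
pop(3) removes 9 → [2, 5, 4]
append stack[-1]+stack[-1] = 4+4 = 8 → [2, 5, 4, 8]
stack[1] = 5 → [2, 5, 4, 8]
insert 0 at 3 → [2, 5, 4, 0, 8]
insert 0 at 3 → [2, 5, 4, 0, 0, 8]
pop(3) removes 0 → [2, 5, 4, 0, 8]
append stack[-1]+stack[-1] = 8+8 = 16 → [2, 5, 4, 0, 8, 16]

[2, 5, 4, 0, 8, 16]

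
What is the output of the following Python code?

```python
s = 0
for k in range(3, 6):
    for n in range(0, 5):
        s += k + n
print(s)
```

k=3,n=0: s = 0+3 = 3
k=3,n=1: s = 3+4 = 7
k=3,n=2: s = 7+5 = 12
k=3,n=3: s = 12+6 = 18
k=3,n=4: s = 18+7 = 25
k=4,n=0: s = 25+4 = 29
k=4,n=1: s = 29+5 = 34
k=4,n=2: s = 34+6 = 40
k=4,n=3: s = 40+7 = 47
k=4,n=4: s = 47+8 = 55
k=5,n=0: s = 55+5 = 60
k=5,n=1: s = 60+6 = 66
k=5,n=2: s = 66+7 = 73
k=5,n=3: s = 73+8 = 81
k=5,n=4: s = 81+9 = 90

90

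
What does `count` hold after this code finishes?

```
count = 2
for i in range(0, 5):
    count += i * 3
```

32

i=0: count = 2+0*3 = 2
i=1: count = 2+1*3 = 5
i=2: count = 5+2*3 = 11
i=3: count = 11+3*3 = 20
i=4: count = 20+4*3 = 32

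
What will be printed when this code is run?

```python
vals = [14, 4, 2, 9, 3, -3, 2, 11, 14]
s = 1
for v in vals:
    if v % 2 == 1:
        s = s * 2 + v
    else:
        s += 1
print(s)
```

156

v=14: not odd, s = 1+1 = 2
v=4: not odd, s = 2+1 = 3
v=2: not odd, s = 3+1 = 4
v=9: odd, s = 4*2+9 = 17
v=3: odd, s = 17*2+3 = 37
v=-3: odd, s = 37*2+(-3) = 71
v=2: not odd, s = 71+1 = 72
v=11: odd, s = 72*2+11 = 155
v=14: not odd, s = 155+1 = 156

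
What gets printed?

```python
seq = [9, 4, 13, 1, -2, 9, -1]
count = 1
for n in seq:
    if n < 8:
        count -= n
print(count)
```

-1

n=9: not <8
n=4: <8, count = 1-4 = -3
n=13: not <8
n=1: <8, count = (-3)-1 = -4
n=-2: <8, count = (-4)-(-2) = -2
n=9: not <8
n=-1: <8, count = (-2)-(-1) = -1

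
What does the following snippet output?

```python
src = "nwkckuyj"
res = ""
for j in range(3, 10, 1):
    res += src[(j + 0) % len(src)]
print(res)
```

ckuyjnw

j=3: add src[3]='c' → 'c'
j=4: add src[4]='k' → 'ck'
j=5: add src[5]='u' → 'cku'
j=6: add src[6]='y' → 'ckuy'
j=7: add src[7]='j' → 'ckuyj'
j=8: add src[0]='n' → 'ckuyjn'
j=9: add src[1]='w' → 'ckuyjnw'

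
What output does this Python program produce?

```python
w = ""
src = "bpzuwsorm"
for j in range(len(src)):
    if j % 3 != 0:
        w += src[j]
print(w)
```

j=0: skip
j=1: add 'p' → 'p'
j=2: add 'z' → 'pz'
j=3: skip
j=4: add 'w' → 'pzw'
j=5: add 's' → 'pzws'
j=6: skip
j=7: add 'r' → 'pzwsr'
j=8: add 'm' → 'pzwsrm'

pzwsrm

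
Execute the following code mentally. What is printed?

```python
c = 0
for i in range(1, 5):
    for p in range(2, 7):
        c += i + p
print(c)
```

130

i=1,p=2: c = 0+3 = 3
i=1,p=3: c = 3+4 = 7
i=1,p=4: c = 7+5 = 12
i=1,p=5: c = 12+6 = 18
i=1,p=6: c = 18+7 = 25
i=2,p=2: c = 25+4 = 29
i=2,p=3: c = 29+5 = 34
i=2,p=4: c = 34+6 = 40
i=2,p=5: c = 40+7 = 47
i=2,p=6: c = 47+8 = 55
i=3,p=2: c = 55+5 = 60
i=3,p=3: c = 60+6 = 66
i=3,p=4: c = 66+7 = 73
i=3,p=5: c = 73+8 = 81
i=3,p=6: c = 81+9 = 90
i=4,p=2: c = 90+6 = 96
i=4,p=3: c = 96+7 = 103
i=4,p=4: c = 103+8 = 111
i=4,p=5: c = 111+9 = 120
i=4,p=6: c = 120+10 = 130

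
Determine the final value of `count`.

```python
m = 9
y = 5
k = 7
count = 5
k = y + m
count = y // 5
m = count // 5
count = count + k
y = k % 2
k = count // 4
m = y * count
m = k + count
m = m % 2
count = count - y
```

15

k = 5+9 = 14
count = 5//5 = 1
m = 1//5 = 0
count = 1+14 = 15
y = 14%2 = 0
k = 15//4 = 3
m = 0*15 = 0
m = 3+15 = 18
m = 18%2 = 0
count = 15-0 = 15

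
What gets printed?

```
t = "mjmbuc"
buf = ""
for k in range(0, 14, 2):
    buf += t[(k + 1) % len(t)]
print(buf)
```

k=0: add t[1]='j' → 'j'
k=2: add t[3]='b' → 'jb'
k=4: add t[5]='c' → 'jbc'
k=6: add t[1]='j' → 'jbcj'
k=8: add t[3]='b' → 'jbcjb'
k=10: add t[5]='c' → 'jbcjbc'
k=12: add t[1]='j' → 'jbcjbcj'

jbcjbcj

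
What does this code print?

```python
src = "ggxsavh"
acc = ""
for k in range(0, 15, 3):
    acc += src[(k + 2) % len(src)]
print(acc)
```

xvgag

k=0: add src[2]='x' → 'x'
k=3: add src[5]='v' → 'xv'
k=6: add src[1]='g' → 'xvg'
k=9: add src[4]='a' → 'xvga'
k=12: add src[0]='g' → 'xvgag'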